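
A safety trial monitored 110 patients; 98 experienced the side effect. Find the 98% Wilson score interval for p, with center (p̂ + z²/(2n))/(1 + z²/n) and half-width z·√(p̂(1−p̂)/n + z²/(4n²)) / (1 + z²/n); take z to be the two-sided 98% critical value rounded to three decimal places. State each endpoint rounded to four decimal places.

p̂ = 98/110 = 0.89091; z = 2.326, so z² = 5.410276.
1 + z²/n = 1.049184.
Adjusted center: (0.89091 + z²/(2n))/1.049184 = 0.87258.
Radicand: p̂(1−p̂)/n + z²/(4n²) = 0.000883546 + 0.000111783 = 0.000995329.
Half-width = z·√(radicand)/denom = 2.326·0.031549/1.049184 = 0.06994.
So the interval runs from 0.8026 to 0.9425.

(0.8026, 0.9425)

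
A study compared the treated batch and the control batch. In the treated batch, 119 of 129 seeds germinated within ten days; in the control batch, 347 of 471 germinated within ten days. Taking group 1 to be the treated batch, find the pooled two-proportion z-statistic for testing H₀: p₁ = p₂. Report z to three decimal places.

z = 4.488

Sample proportions: p̂₁ = 119/129 = 0.92248 and p̂₂ = 347/471 = 0.73673.
Pooled p̂ = (119+347)/(129+471) = 466/600 = 0.77667.
Pooled SE = √[0.1734556·0.00987508] ≈ 0.041387.
z = 0.18575/0.041387 = 4.488.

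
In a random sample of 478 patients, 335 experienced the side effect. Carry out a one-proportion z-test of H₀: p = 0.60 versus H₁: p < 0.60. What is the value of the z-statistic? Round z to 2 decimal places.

p̂ = 335/478 = 0.70084.
SE₀ = √(0.60·0.40/478) = 0.022407.
z = (0.70084 − 0.60)/0.022407 = 0.10084/0.022407 = 4.50.

z = 4.50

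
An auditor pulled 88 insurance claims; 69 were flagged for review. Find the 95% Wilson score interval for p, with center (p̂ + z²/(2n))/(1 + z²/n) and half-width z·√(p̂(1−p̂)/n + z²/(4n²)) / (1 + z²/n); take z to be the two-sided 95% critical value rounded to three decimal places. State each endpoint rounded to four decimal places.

(0.6872, 0.8572)

p̂ = 69/88 = 0.78409; z = 1.960, so z² = 3.841600.
Denominator 1 + z²/n = 1 + 3.841600/88 = 1.043655.
Adjusted center: (0.78409 + z²/(2n))/1.043655 = 0.77221.
Radicand: p̂(1−p̂)/n + z²/(4n²) = 0.001923777 + 0.000124019 = 0.002047796.
Half-width = z·√(radicand)/denom = 1.960·0.045253/1.043655 = 0.08499.
So the interval runs from 0.6872 to 0.8572.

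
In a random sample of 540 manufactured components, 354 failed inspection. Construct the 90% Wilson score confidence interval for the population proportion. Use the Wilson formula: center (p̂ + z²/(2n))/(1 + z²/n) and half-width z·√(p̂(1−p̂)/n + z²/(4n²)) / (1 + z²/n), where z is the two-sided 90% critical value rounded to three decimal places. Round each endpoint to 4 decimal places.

(0.6212, 0.6883)

Here p̂ = 354/540 = 0.65556 and z = 1.645 (z² = 2.706025).
1 + z²/n = 1.005011.
Center = (0.65556 + 0.002506)/1.005011 = 0.65478.
Radicand: p̂(1−p̂)/n + z²/(4n²) = 0.000418153 + 0.000002320 = 0.000420473.
Half-width = z·√(radicand)/denom = 1.645·0.020505/1.005011 = 0.03356.
Interval: 0.65478 ± 0.03356 → (0.6212, 0.6883).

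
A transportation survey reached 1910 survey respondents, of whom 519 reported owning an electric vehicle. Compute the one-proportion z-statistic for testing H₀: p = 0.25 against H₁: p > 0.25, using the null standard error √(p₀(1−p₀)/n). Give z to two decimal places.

z = 2.19

The sample proportion is 519/1910 = 0.27173.
SE₀ = √(0.25·0.75/1910) = 0.009908.
Test statistic: z = 0.02173/0.009908 = 2.19.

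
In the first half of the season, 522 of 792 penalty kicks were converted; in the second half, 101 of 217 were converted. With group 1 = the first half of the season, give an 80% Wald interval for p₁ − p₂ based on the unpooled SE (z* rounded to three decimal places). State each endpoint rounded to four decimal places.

p̂₁ = 522/792 = 0.65909, p̂₂ = 101/217 = 0.46544; p̂₁ − p̂₂ = 0.19365.
Unpooled SE = √(p̂₁(1−p̂₁)/n₁ + p̂₂(1−p̂₂)/n₂) = √(0.000283700 + 0.001146569) = 0.037819.
z* = 1.282 at the 80% level. Margin of error = 0.04848.
CI: 0.19365 ± 0.04848 = (0.1452, 0.2421).

(0.1452, 0.2421)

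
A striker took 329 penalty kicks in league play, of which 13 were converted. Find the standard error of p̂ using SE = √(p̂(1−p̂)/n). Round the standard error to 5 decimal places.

SE = 0.01074

p̂ = 13/329 = 0.03951.
p̂(1−p̂) = 0.037949.
SE = √(0.037949/329) = 0.01074.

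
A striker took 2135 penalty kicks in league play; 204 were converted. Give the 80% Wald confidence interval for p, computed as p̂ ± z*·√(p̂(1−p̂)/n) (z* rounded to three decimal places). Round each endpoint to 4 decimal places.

(0.0874, 0.1037)

The sample proportion is 204/2135 = 0.09555.
Standard error of p̂: √(0.086420/2135) = √0.000040478 = 0.006362.
For 80% confidence, z* = 1.282.
Margin of error: 1.282 × 0.006362 = 0.00816.
CI: 0.09555 ± 0.00816 = (0.0874, 0.1037).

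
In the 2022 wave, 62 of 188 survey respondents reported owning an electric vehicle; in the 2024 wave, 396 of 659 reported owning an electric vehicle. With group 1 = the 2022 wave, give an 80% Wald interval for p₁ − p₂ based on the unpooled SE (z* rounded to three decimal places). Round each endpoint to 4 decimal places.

p̂₁ = 62/188 = 0.32979, p̂₂ = 396/659 = 0.60091; p̂₁ − p̂₂ = -0.27112.
SE = √(0.001175679 + 0.000363911) = √0.001539590 = 0.039238.
For 80% confidence, z* = 1.282. Margin = 1.282·0.039238 = 0.05030.
Interval: -0.27112 ± 0.05030 → (-0.3214, -0.2208).

(-0.3214, -0.2208)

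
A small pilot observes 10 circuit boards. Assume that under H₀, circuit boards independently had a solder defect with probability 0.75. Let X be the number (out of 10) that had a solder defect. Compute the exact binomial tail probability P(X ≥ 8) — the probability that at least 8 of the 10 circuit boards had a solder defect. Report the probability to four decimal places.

X ~ Binomial(n=10, p=0.75).
P(X ≥ 8) = C(10,8)·0.75^8·0.25^2 + C(10,9)·0.75^9·0.25^1 + C(10,10)·0.75^10·0.25^0.
= 0.281568 + 0.187712 + 0.056314 = 0.5256.

P = 0.5256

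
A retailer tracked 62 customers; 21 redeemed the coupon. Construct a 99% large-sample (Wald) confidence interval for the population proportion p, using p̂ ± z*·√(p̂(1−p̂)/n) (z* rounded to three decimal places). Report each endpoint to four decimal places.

Sample proportion p̂ = 21/62 = 0.33871.
SE(p̂) = √(0.33871·0.66129/62) = 0.060105.
The 99% critical value is z* = 2.576.
Margin = 2.576·0.060105 = 0.15483.
Interval: 0.33871 ± 0.15483 → (0.1839, 0.4935).

(0.1839, 0.4935)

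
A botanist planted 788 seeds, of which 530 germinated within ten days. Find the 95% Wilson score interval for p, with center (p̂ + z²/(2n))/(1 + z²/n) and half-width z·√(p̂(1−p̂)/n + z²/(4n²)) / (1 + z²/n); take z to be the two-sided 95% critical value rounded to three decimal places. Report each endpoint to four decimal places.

p̂ = 530/788 = 0.67259; z = 1.960, so z² = 3.841600.
Denominator 1 + z²/n = 1 + 3.841600/788 = 1.004875.
Center = (0.67259 + 0.002438)/1.004875 = 0.67175.
Radicand: p̂(1−p̂)/n + z²/(4n²) = 0.000279458 + 0.000001547 = 0.000281005.
Half-width = 1.960·√0.000281005/1.004875 = 0.03270.
Interval: 0.67175 ± 0.03270 → (0.6391, 0.7044).

(0.6391, 0.7044)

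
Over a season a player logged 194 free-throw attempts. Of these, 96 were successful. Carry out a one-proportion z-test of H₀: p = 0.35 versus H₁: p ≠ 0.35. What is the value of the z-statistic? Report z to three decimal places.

Sample proportion p̂ = 96/194 = 0.49485.
SE₀ = √(0.35·0.65/194) = 0.034244.
z = (0.49485 − 0.35)/0.034244 = 0.14485/0.034244 = 4.230.

z = 4.230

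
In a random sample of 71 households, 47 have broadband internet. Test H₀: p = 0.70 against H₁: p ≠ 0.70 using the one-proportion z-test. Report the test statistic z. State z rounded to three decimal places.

z = -0.699

p̂ = 47/71 = 0.66197.
Null standard error: √(0.70·0.30/71) = √0.002957746 = 0.054385.
z = (0.66197 − 0.70)/0.054385 = -0.03803/0.054385 = -0.699.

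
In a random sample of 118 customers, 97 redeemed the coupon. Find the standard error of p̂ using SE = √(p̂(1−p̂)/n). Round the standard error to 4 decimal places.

The sample proportion is 97/118 = 0.82203.
p̂(1−p̂) = 0.146297.
SE = √(0.146297/118) = √0.001239805 = 0.0352.

SE = 0.0352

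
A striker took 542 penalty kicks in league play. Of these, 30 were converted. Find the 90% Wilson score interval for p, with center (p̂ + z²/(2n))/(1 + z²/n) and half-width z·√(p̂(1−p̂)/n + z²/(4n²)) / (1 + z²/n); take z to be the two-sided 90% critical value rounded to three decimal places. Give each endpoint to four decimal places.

(0.0413, 0.0738)

Here p̂ = 30/542 = 0.05535 and z = 1.645 (z² = 2.706025).
1 + z²/n = 1.004993.
Adjusted center: (0.05535 + z²/(2n))/1.004993 = 0.05756.
Radicand: p̂(1−p̂)/n + z²/(4n²) = 0.000096470 + 0.000002303 = 0.000098773.
Half-width = z·√(radicand)/denom = 1.645·0.009938/1.004993 = 0.01627.
Interval: 0.05756 ± 0.01627 → (0.0413, 0.0738).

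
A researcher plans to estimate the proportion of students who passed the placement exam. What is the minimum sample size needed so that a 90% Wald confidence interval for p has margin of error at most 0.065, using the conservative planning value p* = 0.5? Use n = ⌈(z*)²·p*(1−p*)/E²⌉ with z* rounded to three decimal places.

z* = 1.645 at the 90% level.
p*(1−p*) = 0.50·0.50 = 0.2500.
(z*)²·p*(1−p*)/E² = 2.706025·0.2500/0.004225 = 160.120.
Rounding up, n = 161.

n = 161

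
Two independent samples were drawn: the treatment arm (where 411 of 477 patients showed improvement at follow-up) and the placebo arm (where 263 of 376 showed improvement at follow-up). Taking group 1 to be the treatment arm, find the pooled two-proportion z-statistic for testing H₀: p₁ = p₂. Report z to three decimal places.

z = 5.775

p̂₁ = 411/477 = 0.86164, p̂₂ = 263/376 = 0.69947.
Pooling: p̂ = 674/853 = 0.79015.
SE = √[p̂(1−p̂)(1/n₁+1/n₂)] = √[0.79015·0.20985·(1/477+1/376)] ≈ 0.028082.
z = (p̂₁ − p̂₂)/SE = (0.86164 − 0.69947)/0.028082 = 0.16217/0.028082 = 5.775.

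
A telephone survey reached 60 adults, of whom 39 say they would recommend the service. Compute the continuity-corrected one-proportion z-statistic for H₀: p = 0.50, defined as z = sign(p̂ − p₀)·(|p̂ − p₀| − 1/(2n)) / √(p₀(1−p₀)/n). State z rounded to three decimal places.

Sample proportion p̂ = 39/60 = 0.65000. p̂ − p₀ = 0.150000.
Continuity correction 1/(2n) = 1/120 = 0.008333.
Corrected numerator: |0.150000| − 0.008333 = 0.141667.
Null standard error: √(0.50·0.50/60) = √0.004166667 = 0.064550.
z = (+)0.141667/0.064550 = 2.195.

z = 2.195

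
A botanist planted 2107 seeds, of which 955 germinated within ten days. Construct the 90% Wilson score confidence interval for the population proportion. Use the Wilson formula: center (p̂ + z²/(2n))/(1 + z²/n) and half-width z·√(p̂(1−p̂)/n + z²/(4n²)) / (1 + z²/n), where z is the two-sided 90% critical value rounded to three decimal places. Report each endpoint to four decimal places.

Here p̂ = 955/2107 = 0.45325 and z = 1.645 (z² = 2.706025).
1 + z²/n = 1.001284.
Center = (0.45325 + 0.000642)/1.001284 = 0.45331.
Radicand: p̂(1−p̂)/n + z²/(4n²) = 0.000117615 + 0.000000152 = 0.000117767.
Half-width = z·√(radicand)/denom = 1.645·0.010852/1.001284 = 0.01783.
Interval: 0.45331 ± 0.01783 → (0.4355, 0.4711).

(0.4355, 0.4711)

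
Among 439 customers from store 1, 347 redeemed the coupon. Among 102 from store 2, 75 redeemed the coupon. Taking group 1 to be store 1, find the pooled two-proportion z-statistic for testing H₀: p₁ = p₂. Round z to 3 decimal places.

p̂₁ = 347/439 = 0.79043, p̂₂ = 75/102 = 0.73529.
Pooled p̂ = (347+75)/(439+102) = 422/541 = 0.78004.
Pooled SE = √[0.1715793·0.01208183] ≈ 0.045530.
z = 0.05514/0.045530 = 1.211.

z = 1.211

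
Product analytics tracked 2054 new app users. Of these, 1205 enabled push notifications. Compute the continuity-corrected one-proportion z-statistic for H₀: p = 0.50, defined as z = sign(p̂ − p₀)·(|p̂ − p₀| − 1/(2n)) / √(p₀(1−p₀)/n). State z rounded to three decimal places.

With x = 1205 successes in n = 2054, p̂ = 0.58666. p̂ − p₀ = 0.086660.
Continuity correction 1/(2n) = 1/4108 = 0.000243.
Corrected numerator: |0.086660| − 0.000243 = 0.086417.
Null standard error: √(0.50·0.50/2054) = √0.000121714 = 0.011032.
z = +0.086417/0.011032 = 7.833.

z = 7.833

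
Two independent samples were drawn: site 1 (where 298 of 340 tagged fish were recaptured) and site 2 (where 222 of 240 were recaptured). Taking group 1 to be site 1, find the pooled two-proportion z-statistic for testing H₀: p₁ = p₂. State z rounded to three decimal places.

z = -1.890

Sample proportions: p̂₁ = 298/340 = 0.87647 and p̂₂ = 222/240 = 0.92500.
Pooled p̂ = (298+222)/(340+240) = 520/580 = 0.89655.
Pooled SE = √[0.0927467·0.00710784] ≈ 0.025675.
z = -0.04853/0.025675 = -1.890.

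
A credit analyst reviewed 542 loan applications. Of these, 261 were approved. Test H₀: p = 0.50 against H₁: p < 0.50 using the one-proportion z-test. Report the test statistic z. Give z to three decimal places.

z = -0.859

p̂ = 261/542 = 0.48155.
Null standard error: √(0.50·0.50/542) = √0.000461255 = 0.021477.
Test statistic: z = -0.01845/0.021477 = -0.859.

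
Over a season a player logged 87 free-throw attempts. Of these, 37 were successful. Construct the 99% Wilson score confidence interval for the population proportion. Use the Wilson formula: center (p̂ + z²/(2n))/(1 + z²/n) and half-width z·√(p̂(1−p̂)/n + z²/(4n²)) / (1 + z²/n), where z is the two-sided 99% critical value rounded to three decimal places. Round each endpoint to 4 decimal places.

(0.2989, 0.5623)

p̂ = 37/87 = 0.42529; z = 2.576, so z² = 6.635776.
Denominator 1 + z²/n = 1 + 6.635776/87 = 1.076273.
Adjusted center: (0.42529 + z²/(2n))/1.076273 = 0.43058.
Radicand: p̂(1−p̂)/n + z²/(4n²) = 0.002809403 + 0.000219176 = 0.003028579.
Half-width = z·√(radicand)/denom = 2.576·0.055033/1.076273 = 0.13172.
So the interval runs from 0.2989 to 0.5623.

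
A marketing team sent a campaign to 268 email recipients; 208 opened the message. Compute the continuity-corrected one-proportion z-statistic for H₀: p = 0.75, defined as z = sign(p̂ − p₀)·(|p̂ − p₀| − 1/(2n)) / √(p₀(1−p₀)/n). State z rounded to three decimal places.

z = 0.917

Sample proportion p̂ = 208/268 = 0.77612. p̂ − p₀ = 0.026119.
Continuity correction 1/(2n) = 1/536 = 0.001866.
Corrected numerator: |0.026119| − 0.001866 = 0.024253.
SE₀ = √(0.75·0.25/268) = 0.026450.
z = (+)0.024253/0.026450 = 0.917.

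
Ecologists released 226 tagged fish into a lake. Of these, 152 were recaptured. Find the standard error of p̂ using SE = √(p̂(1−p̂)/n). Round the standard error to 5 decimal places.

The sample proportion is 152/226 = 0.67257.
p̂(1−p̂) = 0.67257·0.32743 = 0.220220.
SE = √(0.220220/226) = 0.03122.

SE = 0.03122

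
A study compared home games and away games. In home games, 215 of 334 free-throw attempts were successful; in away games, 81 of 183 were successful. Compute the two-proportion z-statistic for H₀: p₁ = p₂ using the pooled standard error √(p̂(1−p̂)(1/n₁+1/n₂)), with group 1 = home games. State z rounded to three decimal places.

z = 4.420

p̂₁ = 215/334 = 0.64371, p̂₂ = 81/183 = 0.44262.
Pooling: p̂ = 296/517 = 0.57253.
Pooled SE = √[0.2447388·0.00845849] ≈ 0.045499.
z = 0.20109/0.045499 = 4.420.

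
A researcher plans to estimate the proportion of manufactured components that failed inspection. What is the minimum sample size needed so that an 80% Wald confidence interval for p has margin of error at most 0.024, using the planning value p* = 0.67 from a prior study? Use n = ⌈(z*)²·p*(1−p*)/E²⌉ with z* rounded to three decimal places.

n = 631

For 80% confidence, z* = 1.282.
p*(1−p*) = 0.2211.
Required n before rounding: 1.643524 × 0.2211 / 0.024² = 630.874.
Rounding up, n = 631.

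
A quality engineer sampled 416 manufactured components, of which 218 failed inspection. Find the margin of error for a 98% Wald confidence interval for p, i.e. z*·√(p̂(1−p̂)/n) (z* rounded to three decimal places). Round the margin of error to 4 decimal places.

ME = 0.0570

With x = 218 successes in n = 416, p̂ = 0.52404.
SE(p̂) = √(0.52404·0.47596/416) = 0.024486.
The 98% critical value is z* = 2.326.
ME = 2.326·0.024486 = 0.0570.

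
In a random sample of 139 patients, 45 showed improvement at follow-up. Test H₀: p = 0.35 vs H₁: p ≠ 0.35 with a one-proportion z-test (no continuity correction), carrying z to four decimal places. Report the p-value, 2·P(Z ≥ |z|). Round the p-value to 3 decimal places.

p-value = 0.516

With x = 45 successes in n = 139, p̂ = 0.32374.
Under H₀, SE = √(p₀(1−p₀)/n) = √(0.35·0.65/139) = √0.001636691 = 0.040456.
Test statistic (full precision, shown to 4 dp): z = (45/139 − 0.35)/SE₀ ≈ -0.6491.
p-value = 2·P(Z ≥ |z|) with z = -0.6491 → 0.516.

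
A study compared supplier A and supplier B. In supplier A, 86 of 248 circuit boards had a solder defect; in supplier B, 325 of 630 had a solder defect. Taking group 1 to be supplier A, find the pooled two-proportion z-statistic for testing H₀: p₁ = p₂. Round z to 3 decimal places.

p̂₁ = 86/248 = 0.34677, p̂₂ = 325/630 = 0.51587.
Pooled p̂ = (86+325)/(248+630) = 411/878 = 0.46811.
SE = √[p̂(1−p̂)(1/n₁+1/n₂)] = √[0.46811·0.53189·(1/248+1/630)] ≈ 0.037406.
z = (p̂₁ − p̂₂)/SE = (0.34677 − 0.51587)/0.037406 = -0.16910/0.037406 = -4.521.

z = -4.521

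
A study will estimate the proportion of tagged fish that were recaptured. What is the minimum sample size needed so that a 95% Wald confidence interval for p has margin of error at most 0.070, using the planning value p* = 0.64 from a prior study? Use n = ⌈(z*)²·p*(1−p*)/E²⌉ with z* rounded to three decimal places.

n = 181

For 95% confidence, z* = 1.960.
p*(1−p*) = 0.64·0.36 = 0.2304.
(z*)²·p*(1−p*)/E² = 3.841600·0.2304/0.004900 = 180.634.
Rounding up, n = 181.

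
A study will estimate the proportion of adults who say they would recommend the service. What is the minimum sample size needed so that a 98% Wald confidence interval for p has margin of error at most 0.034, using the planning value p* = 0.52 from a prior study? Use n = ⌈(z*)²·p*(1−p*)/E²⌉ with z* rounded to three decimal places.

n = 1169

For 98% confidence, z* = 2.326.
p*(1−p*) = 0.2496.
(z*)²·p*(1−p*)/E² = 5.410276·0.2496/0.001156 = 1168.170.
⌈1168.170⌉ = 1169.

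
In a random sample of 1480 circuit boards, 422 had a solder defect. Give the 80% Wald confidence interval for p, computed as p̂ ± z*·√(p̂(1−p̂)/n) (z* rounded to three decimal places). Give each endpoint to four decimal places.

(0.2701, 0.3002)

p̂ = 422/1480 = 0.28514.
SE = √(p̂(1−p̂)/n) = √(0.203833/1480) = 0.011736.
The 80% critical value is z* = 1.282.
Margin = 1.282·0.011736 = 0.01505.
So the interval runs from 0.2701 to 0.3002.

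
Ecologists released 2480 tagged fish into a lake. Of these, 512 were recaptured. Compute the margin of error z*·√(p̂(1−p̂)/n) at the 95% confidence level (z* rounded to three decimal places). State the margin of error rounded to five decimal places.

Sample proportion p̂ = 512/2480 = 0.20645.
SE(p̂) = √(0.20645·0.79355/2480) = 0.008128.
z* = 1.960 at the 95% level.
Margin of error = z*·SE = 1.960 × 0.008128 = 0.01593.

ME = 0.01593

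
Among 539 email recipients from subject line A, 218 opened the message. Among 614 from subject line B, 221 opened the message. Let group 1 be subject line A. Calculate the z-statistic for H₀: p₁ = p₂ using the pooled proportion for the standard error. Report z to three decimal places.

p̂₁ = 218/539 = 0.40445, p̂₂ = 221/614 = 0.35993.
Pooling: p̂ = 439/1153 = 0.38075.
SE = √[p̂(1−p̂)(1/n₁+1/n₂)] = √[0.38075·0.61925·(1/539+1/614)] ≈ 0.028661.
z = (p̂₁ − p̂₂)/SE = (0.40445 − 0.35993)/0.028661 = 0.04452/0.028661 = 1.553.

z = 1.553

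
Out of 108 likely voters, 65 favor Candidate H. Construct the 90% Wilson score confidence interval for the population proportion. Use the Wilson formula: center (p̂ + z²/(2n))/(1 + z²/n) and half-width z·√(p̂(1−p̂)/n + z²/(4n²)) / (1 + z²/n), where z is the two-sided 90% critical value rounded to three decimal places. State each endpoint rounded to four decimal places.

(0.5228, 0.6759)

Here p̂ = 65/108 = 0.60185 and z = 1.645 (z² = 2.706025).
1 + z²/n = 1.025056.
Adjusted center: (0.60185 + z²/(2n))/1.025056 = 0.59936.
Radicand: p̂(1−p̂)/n + z²/(4n²) = 0.002218761 + 0.000058000 = 0.002276761.
Half-width = 1.645·√0.002276761/1.025056 = 0.07657.
Interval: 0.59936 ± 0.07657 → (0.5228, 0.6759).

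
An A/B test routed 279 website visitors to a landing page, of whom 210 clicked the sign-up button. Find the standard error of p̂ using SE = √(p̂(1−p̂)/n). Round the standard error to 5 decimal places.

SE = 0.02583

With x = 210 successes in n = 279, p̂ = 0.75269.
p̂(1−p̂) = 0.75269·0.24731 = 0.186148.
Dividing by n and taking the root: √0.000667197 = 0.02583.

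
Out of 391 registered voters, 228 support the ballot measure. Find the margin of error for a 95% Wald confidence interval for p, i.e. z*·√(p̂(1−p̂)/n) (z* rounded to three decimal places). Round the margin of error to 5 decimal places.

Sample proportion p̂ = 228/391 = 0.58312.
Standard error of p̂: √(0.243091/391) = √0.000621716 = 0.024934.
The 95% critical value is z* = 1.960.
So ME = 0.04887.

ME = 0.04887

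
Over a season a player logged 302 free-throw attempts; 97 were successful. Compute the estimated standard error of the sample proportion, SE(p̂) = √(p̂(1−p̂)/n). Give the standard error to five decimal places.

SE = 0.02687

Sample proportion p̂ = 97/302 = 0.32119.
p̂(1−p̂) = 0.32119·0.67881 = 0.218027.
SE = √(0.218027/302) = √0.000721944 = 0.02687.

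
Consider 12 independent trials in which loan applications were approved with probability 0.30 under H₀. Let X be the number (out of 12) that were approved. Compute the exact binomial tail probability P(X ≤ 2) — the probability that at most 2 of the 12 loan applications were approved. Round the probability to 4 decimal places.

P = 0.2528

X is binomial with n = 12 and p = 0.30.
P(X ≤ 2) = C(12,0)·0.30^0·0.70^12 + C(12,1)·0.30^1·0.70^11 + C(12,2)·0.30^2·0.70^10.
= 0.013841 + 0.071184 + 0.167790 = 0.2528.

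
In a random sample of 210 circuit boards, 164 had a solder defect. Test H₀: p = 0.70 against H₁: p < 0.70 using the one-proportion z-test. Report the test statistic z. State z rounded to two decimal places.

z = 2.56

With x = 164 successes in n = 210, p̂ = 0.78095.
Under H₀, SE = √(p₀(1−p₀)/n) = √(0.70·0.30/210) = √0.001000000 = 0.031623.
Test statistic: z = 0.08095/0.031623 = 2.56.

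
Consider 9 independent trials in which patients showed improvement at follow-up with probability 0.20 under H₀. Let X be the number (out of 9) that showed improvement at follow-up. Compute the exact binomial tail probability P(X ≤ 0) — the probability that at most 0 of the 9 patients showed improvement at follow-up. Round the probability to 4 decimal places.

P = 0.1342

X is binomial with n = 9 and p = 0.20.
P(X ≤ 0) = C(9,0)·0.20^0·0.80^9.
= 0.134218 = 0.1342.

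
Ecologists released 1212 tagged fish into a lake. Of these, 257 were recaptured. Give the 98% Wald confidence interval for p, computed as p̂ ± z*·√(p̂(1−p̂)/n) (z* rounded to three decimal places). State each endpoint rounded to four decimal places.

With x = 257 successes in n = 1212, p̂ = 0.21205.
Standard error of p̂: √(0.167083/1212) = √0.000137857 = 0.011741.
The 98% critical value is z* = 2.326.
Margin = 2.326·0.011741 = 0.02731.
So the interval runs from 0.1847 to 0.2394.

(0.1847, 0.2394)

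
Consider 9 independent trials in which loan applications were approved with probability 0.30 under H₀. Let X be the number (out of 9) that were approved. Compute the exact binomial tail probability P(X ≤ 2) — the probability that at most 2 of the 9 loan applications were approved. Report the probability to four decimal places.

P = 0.4628

X is binomial with n = 9 and p = 0.30.
P(X ≤ 2) = C(9,0)·0.30^0·0.70^9 + C(9,1)·0.30^1·0.70^8 + C(9,2)·0.30^2·0.70^7.
= 0.040354 + 0.155650 + 0.266828 = 0.4628.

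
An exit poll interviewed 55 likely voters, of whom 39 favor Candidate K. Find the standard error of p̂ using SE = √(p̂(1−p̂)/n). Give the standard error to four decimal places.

SE = 0.0612

With x = 39 successes in n = 55, p̂ = 0.70909.
p̂(1−p̂) = 0.70909·0.29091 = 0.206281.
SE = √(0.206281/55) = √0.003750564 = 0.0612.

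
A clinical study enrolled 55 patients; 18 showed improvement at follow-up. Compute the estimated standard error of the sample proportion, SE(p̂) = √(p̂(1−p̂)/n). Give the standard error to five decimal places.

SE = 0.06327

The sample proportion is 18/55 = 0.32727.
p̂(1−p̂) = 0.32727·0.67273 = 0.220164.
SE = √(0.220164/55) = 0.06327.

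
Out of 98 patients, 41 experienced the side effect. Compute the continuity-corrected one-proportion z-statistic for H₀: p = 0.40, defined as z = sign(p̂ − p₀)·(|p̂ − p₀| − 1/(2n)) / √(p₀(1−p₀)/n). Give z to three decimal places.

Sample proportion p̂ = 41/98 = 0.41837. p̂ − p₀ = 0.018367.
Continuity correction 1/(2n) = 1/196 = 0.005102.
Corrected numerator: |0.018367| − 0.005102 = 0.013265.
Null standard error: √(0.40·0.60/98) = √0.002448980 = 0.049487.
z = +0.013265/0.049487 = 0.268.

z = 0.268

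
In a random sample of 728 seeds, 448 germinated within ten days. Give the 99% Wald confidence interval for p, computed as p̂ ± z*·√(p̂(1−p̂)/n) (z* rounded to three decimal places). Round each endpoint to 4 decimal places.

(0.5689, 0.6618)

Sample proportion p̂ = 448/728 = 0.61538.
SE = √(p̂(1−p̂)/n) = √(0.236686/728) = 0.018031.
The 99% critical value is z* = 2.576.
Margin = 2.576·0.018031 = 0.04645.
So the interval runs from 0.5689 to 0.6618.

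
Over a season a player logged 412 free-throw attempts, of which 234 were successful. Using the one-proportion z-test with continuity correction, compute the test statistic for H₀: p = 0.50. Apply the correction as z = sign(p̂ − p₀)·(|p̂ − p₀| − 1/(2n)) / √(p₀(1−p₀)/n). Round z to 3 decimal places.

z = 2.710

With x = 234 successes in n = 412, p̂ = 0.56796. p̂ − p₀ = 0.067961.
Continuity correction 1/(2n) = 1/824 = 0.001214.
Corrected numerator: |0.067961| − 0.001214 = 0.066747.
Under H₀, SE = √(p₀(1−p₀)/n) = √(0.50·0.50/412) = √0.000606796 = 0.024633.
z = +0.066747/0.024633 = 2.710.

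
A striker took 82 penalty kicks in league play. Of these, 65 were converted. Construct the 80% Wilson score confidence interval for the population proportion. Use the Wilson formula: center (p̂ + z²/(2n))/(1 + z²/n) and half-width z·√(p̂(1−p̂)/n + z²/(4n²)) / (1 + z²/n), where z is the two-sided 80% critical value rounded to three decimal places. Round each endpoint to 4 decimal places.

(0.7298, 0.8440)

Here p̂ = 65/82 = 0.79268 and z = 1.282 (z² = 1.643524).
Denominator 1 + z²/n = 1 + 1.643524/82 = 1.020043.
Adjusted center: (0.79268 + z²/(2n))/1.020043 = 0.78693.
Radicand: p̂(1−p̂)/n + z²/(4n²) = 0.002004106 + 0.000061107 = 0.002065213.
Half-width = z·√(radicand)/denom = 1.282·0.045445/1.020043 = 0.05712.
Interval: 0.78693 ± 0.05712 → (0.7298, 0.8440).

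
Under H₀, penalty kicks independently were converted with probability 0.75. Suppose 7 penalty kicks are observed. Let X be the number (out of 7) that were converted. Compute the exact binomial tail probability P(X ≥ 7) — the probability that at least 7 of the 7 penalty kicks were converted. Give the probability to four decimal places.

X is binomial with n = 7 and p = 0.75.
P(X ≥ 7) = C(7,7)·0.75^7·0.25^0.
= 0.133484 = 0.1335.

P = 0.1335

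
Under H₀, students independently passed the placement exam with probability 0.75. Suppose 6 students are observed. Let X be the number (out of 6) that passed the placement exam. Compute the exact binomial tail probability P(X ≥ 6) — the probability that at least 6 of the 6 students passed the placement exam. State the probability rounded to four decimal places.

P = 0.1780

X is binomial with n = 6 and p = 0.75.
P(X ≥ 6) = C(6,6)·0.75^6·0.25^0.
= 0.177979 = 0.1780.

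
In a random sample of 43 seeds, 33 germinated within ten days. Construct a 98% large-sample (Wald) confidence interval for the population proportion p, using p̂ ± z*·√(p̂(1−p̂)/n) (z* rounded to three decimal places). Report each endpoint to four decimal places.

With x = 33 successes in n = 43, p̂ = 0.76744.
SE = √(p̂(1−p̂)/n) = √(0.178475/43) = 0.064425.
For 98% confidence, z* = 2.326.
Margin of error: 2.326 × 0.064425 = 0.14985.
Interval: 0.76744 ± 0.14985 → (0.6176, 0.9173).

(0.6176, 0.9173)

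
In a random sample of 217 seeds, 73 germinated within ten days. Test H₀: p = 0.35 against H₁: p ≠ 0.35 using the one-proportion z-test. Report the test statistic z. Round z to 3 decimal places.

z = -0.420

The sample proportion is 73/217 = 0.33641.
Under H₀, SE = √(p₀(1−p₀)/n) = √(0.35·0.65/217) = √0.001048387 = 0.032379.
Test statistic: z = -0.01359/0.032379 = -0.420.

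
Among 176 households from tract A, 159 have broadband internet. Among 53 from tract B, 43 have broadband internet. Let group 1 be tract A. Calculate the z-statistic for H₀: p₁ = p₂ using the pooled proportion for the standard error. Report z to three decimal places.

z = 1.822

Sample proportions: p̂₁ = 159/176 = 0.90341 and p̂₂ = 43/53 = 0.81132.
Pooled p̂ = (159+43)/(176+53) = 202/229 = 0.88210.
SE = √[p̂(1−p̂)(1/n₁+1/n₂)] = √[0.88210·0.11790·(1/176+1/53)] ≈ 0.050530.
z = 0.09209/0.050530 = 1.822.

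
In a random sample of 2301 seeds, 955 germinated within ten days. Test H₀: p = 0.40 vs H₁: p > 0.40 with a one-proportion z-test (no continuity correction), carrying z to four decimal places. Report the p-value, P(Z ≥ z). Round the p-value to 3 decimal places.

Sample proportion p̂ = 955/2301 = 0.41504.
Null standard error: √(0.40·0.60/2301) = √0.000104302 = 0.010213.
Test statistic (full precision, shown to 4 dp): z = (955/2301 − 0.40)/SE₀ ≈ 1.4724.
From the standard normal, P(Z ≥ z) = 0.070.

p-value = 0.070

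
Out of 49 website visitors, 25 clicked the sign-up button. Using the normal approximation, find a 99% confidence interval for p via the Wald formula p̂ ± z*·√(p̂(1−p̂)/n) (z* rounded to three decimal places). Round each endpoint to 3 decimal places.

Sample proportion p̂ = 25/49 = 0.51020.
SE = √(p̂(1−p̂)/n) = √(0.249896/49) = 0.071414.
The 99% critical value is z* = 2.576.
Margin of error: 2.576 × 0.071414 = 0.18396.
CI: 0.51020 ± 0.18396 = (0.326, 0.694).

(0.326, 0.694)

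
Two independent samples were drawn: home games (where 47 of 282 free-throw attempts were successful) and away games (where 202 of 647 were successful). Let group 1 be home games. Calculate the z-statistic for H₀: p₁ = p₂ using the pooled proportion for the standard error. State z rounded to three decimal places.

Sample proportions: p̂₁ = 47/282 = 0.16667 and p̂₂ = 202/647 = 0.31221.
Pooled p̂ = (47+202)/(282+647) = 249/929 = 0.26803.
Pooled SE = √[0.1961900·0.00509169] ≈ 0.031606.
z = (p̂₁ − p̂₂)/SE = (0.16667 − 0.31221)/0.031606 = -0.14554/0.031606 = -4.605.

z = -4.605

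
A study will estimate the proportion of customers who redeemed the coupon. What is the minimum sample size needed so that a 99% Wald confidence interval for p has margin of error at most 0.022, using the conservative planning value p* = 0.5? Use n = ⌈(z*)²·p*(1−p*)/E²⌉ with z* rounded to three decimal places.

n = 3428

The 99% critical value is z* = 2.576.
p*(1−p*) = 0.50·0.50 = 0.2500.
(z*)²·p*(1−p*)/E² = 6.635776·0.2500/0.000484 = 3427.570.
Rounding up, n = 3428.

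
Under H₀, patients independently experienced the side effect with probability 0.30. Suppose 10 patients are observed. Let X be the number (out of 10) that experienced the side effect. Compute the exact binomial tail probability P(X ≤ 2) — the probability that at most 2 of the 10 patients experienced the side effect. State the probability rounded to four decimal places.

X ~ Binomial(n=10, p=0.30).
P(X ≤ 2) = C(10,0)·0.30^0·0.70^10 + C(10,1)·0.30^1·0.70^9 + C(10,2)·0.30^2·0.70^8.
= 0.028248 + 0.121061 + 0.233474 = 0.3828.

P = 0.3828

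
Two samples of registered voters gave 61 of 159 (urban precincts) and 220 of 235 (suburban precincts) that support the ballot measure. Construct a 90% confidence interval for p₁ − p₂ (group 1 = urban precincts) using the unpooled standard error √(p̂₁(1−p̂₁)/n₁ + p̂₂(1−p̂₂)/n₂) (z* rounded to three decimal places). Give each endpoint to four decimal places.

(-0.6212, -0.4839)

p̂₁ = 61/159 = 0.38365, p̂₂ = 220/235 = 0.93617; p̂₁ − p̂₂ = -0.55252.
Unpooled SE = √(p̂₁(1−p̂₁)/n₁ + p̂₂(1−p̂₂)/n₂) = √(0.001487183 + 0.000254279) = 0.041731.
z* = 1.645 at the 90% level. Margin = 1.645·0.041731 = 0.06865.
CI: -0.55252 ± 0.06865 = (-0.6212, -0.4839).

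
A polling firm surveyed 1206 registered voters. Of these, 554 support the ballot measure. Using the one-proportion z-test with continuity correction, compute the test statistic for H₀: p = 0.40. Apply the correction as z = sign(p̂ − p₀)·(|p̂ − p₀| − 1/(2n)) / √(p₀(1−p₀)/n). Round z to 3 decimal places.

z = 4.179

The sample proportion is 554/1206 = 0.45937. p̂ − p₀ = 0.059370.
Continuity correction 1/(2n) = 1/2412 = 0.000415.
Corrected numerator: |0.059370| − 0.000415 = 0.058955.
SE₀ = √(0.40·0.60/1206) = 0.014107.
z = (+)0.058955/0.014107 = 4.179.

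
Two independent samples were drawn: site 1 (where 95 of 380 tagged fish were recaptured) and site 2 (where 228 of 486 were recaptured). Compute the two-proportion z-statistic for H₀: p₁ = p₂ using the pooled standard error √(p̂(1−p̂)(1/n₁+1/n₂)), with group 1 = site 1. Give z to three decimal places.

z = -6.617

p̂₁ = 95/380 = 0.25000, p̂₂ = 228/486 = 0.46914.
Pooling: p̂ = 323/866 = 0.37298.
Pooled SE = √[0.2338657·0.00468919] ≈ 0.033116.
z = (p̂₁ − p̂₂)/SE = (0.25000 − 0.46914)/0.033116 = -0.21914/0.033116 = -6.617.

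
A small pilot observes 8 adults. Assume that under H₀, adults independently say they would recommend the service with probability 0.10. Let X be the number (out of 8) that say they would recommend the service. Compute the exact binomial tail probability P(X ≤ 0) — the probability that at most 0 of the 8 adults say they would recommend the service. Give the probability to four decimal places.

X ~ Binomial(n=8, p=0.10).
P(X ≤ 0) = C(8,0)·0.10^0·0.90^8.
= 0.430467 = 0.4305.

P = 0.4305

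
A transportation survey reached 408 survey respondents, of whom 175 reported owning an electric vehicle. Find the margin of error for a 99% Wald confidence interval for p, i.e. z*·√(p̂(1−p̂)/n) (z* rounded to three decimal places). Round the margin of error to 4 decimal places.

The sample proportion is 175/408 = 0.42892.
SE = √(p̂(1−p̂)/n) = √(0.244948/408) = 0.024502.
For 99% confidence, z* = 2.576.
So ME = 0.0631.

ME = 0.0631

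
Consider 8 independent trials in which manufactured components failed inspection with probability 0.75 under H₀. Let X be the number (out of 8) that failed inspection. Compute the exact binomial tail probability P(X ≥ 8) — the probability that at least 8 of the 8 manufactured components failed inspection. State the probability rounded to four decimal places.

P = 0.1001

X is binomial with n = 8 and p = 0.75.
P(X ≥ 8) = C(8,8)·0.75^8·0.25^0.
= 0.100113 = 0.1001.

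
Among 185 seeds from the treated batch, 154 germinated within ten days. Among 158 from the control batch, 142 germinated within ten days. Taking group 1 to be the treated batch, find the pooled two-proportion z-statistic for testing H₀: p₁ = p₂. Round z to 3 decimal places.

z = -1.780

p̂₁ = 154/185 = 0.83243, p̂₂ = 142/158 = 0.89873.
Pooled p̂ = (154+142)/(185+158) = 296/343 = 0.86297.
SE = √[p̂(1−p̂)(1/n₁+1/n₂)] = √[0.86297·0.13703·(1/185+1/158)] ≈ 0.037251.
z = -0.06630/0.037251 = -1.780.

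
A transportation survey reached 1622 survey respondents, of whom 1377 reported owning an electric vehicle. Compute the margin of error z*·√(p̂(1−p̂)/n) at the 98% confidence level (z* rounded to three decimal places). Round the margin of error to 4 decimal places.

Sample proportion p̂ = 1377/1622 = 0.84895.
SE = √(p̂(1−p̂)/n) = √(0.128233/1622) = 0.008891.
For 98% confidence, z* = 2.326.
ME = 2.326·0.008891 = 0.0207.

ME = 0.0207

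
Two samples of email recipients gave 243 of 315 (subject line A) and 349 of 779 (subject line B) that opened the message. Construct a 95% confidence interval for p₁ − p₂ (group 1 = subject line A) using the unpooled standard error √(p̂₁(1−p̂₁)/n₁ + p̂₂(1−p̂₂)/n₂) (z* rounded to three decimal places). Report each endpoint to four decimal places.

(0.2654, 0.3815)

p̂₁ = 243/315 = 0.77143, p̂₂ = 349/779 = 0.44801; p̂₁ − p̂₂ = 0.32342.
Unpooled SE = √(p̂₁(1−p̂₁)/n₁ + p̂₂(1−p̂₂)/n₂) = √(0.000559767 + 0.000317455) = 0.029618.
For 95% confidence, z* = 1.960. Margin of error = 0.05805.
So the interval runs from 0.2654 to 0.3815.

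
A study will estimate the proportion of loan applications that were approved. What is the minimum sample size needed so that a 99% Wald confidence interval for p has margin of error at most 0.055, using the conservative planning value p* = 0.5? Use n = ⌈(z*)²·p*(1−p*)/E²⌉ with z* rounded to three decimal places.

z* = 2.576 at the 99% level.
p*(1−p*) = 0.2500.
(z*)²·p*(1−p*)/E² = 6.635776·0.2500/0.003025 = 548.411.
Rounding up, n = 549.

n = 549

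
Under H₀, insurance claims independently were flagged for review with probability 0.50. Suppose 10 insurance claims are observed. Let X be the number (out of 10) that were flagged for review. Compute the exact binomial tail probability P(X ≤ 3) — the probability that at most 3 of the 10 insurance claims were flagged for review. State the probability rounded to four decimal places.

X ~ Binomial(n=10, p=0.50).
P(X ≤ 3) = C(10,0)·0.50^0·0.50^10 + C(10,1)·0.50^1·0.50^9 + C(10,2)·0.50^2·0.50^8 + C(10,3)·0.50^3·0.50^7.
= 0.000977 + 0.009766 + 0.043945 + 0.117188 = 0.1719.

P = 0.1719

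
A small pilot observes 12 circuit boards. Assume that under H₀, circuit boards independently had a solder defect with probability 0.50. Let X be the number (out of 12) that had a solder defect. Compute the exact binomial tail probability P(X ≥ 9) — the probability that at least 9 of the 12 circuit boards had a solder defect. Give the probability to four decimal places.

P = 0.0730

X ~ Binomial(n=12, p=0.50).
P(X ≥ 9) = C(12,9)·0.50^9·0.50^3 + C(12,10)·0.50^10·0.50^2 + C(12,11)·0.50^11·0.50^1 + C(12,12)·0.50^12·0.50^0.
= 0.053711 + 0.016113 + 0.002930 + 0.000244 = 0.0730.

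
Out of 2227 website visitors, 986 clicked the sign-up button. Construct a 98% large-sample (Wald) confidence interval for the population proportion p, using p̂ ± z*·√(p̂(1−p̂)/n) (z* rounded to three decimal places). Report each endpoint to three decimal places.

(0.418, 0.467)

p̂ = 986/2227 = 0.44275.
Standard error of p̂: √(0.246722/2227) = √0.000110787 = 0.010526.
z* = 2.326 at the 98% level.
Margin = 2.326·0.010526 = 0.02448.
CI: 0.44275 ± 0.02448 = (0.418, 0.467).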